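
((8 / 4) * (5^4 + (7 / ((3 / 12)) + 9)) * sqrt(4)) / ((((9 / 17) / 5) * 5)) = 45016 / 9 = 5001.78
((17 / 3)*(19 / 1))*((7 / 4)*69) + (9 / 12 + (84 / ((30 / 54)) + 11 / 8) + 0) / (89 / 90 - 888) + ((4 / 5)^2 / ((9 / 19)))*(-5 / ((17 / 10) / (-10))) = 13040.32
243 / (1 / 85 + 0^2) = 20655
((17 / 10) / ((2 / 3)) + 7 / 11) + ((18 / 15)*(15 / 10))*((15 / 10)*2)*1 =1889 / 220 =8.59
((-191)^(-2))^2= 1/1330863361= 0.00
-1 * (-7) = 7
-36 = -36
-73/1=-73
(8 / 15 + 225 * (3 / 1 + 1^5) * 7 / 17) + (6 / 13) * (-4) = 1224148 / 3315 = 369.28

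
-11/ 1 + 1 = -10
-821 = -821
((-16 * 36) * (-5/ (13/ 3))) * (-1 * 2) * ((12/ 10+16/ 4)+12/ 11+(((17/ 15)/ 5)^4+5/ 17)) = -4989169158656/ 569765625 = -8756.53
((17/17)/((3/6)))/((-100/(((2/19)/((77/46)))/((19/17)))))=-782/694925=-0.00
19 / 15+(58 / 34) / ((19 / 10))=10487 / 4845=2.16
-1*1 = -1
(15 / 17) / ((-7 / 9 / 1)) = -135 / 119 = -1.13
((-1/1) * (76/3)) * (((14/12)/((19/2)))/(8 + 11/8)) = -224/675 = -0.33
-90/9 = -10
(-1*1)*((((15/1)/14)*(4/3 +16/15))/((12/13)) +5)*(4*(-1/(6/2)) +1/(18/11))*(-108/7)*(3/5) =-12753/245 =-52.05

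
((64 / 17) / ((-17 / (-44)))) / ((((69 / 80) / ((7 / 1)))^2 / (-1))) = -883097600 / 1375929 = -641.82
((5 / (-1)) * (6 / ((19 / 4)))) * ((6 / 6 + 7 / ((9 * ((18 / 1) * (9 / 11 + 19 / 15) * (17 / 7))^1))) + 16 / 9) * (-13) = 228.77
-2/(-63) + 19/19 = 65/63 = 1.03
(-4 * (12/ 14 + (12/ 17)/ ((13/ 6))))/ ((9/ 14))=-4880/ 663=-7.36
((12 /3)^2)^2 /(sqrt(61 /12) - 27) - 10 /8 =-375211 /34748 - 512 * sqrt(183) /8687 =-11.60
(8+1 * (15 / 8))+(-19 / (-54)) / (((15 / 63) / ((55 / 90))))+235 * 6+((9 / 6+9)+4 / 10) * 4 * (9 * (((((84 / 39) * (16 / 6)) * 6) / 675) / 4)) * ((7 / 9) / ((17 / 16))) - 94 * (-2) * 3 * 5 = 4244.44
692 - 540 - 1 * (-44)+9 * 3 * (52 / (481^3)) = 1677830080 / 8560357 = 196.00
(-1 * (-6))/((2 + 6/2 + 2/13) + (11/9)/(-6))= 4212/3475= 1.21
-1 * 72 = -72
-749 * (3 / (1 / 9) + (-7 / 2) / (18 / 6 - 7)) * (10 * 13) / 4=-10856755 / 16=-678547.19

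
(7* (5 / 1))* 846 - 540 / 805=4767102 / 161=29609.33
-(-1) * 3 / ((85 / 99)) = 297 / 85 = 3.49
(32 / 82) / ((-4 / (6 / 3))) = -8 / 41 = -0.20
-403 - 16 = -419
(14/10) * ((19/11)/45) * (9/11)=133/3025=0.04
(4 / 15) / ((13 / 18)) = 24 / 65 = 0.37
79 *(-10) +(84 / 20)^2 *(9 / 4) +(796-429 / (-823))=3803187 / 82300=46.21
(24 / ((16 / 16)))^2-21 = 555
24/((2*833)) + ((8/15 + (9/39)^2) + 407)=860712676/2111655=407.60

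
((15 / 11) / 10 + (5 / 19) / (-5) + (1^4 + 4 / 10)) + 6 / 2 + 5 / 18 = 44782 / 9405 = 4.76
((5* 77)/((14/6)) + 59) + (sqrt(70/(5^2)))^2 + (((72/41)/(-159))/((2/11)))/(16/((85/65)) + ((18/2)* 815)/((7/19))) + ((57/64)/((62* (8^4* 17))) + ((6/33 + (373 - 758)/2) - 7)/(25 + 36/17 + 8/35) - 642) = -10153736113896041396446051/24033154548526447329280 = -422.49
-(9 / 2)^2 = -81 / 4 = -20.25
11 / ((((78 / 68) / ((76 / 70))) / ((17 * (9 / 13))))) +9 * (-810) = -42395538 / 5915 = -7167.46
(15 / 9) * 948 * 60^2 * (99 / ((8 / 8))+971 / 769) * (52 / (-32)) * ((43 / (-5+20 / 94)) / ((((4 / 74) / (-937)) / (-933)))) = 103527411419749872360 / 769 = 134626022652470575.24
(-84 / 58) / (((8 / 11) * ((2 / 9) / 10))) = -10395 / 116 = -89.61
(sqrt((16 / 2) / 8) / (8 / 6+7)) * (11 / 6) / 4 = 11 / 200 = 0.06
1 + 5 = 6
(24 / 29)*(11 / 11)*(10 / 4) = 2.07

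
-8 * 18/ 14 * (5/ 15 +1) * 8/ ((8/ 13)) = -178.29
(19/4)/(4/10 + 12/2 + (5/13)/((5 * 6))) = 3705/5002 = 0.74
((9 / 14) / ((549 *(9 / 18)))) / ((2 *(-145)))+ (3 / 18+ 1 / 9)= 154783 / 557235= 0.28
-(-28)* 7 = 196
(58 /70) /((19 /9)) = 0.39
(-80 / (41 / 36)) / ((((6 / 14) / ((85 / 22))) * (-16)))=17850 / 451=39.58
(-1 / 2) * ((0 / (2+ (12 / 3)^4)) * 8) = 0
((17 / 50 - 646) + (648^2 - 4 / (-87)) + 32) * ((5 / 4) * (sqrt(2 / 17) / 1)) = 1823913179 * sqrt(34) / 59160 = 179769.27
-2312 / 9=-256.89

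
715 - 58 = 657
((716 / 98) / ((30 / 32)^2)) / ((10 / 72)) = 366592 / 6125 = 59.85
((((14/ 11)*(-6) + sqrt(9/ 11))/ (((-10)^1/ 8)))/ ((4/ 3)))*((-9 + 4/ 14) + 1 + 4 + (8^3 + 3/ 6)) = 128214/ 55-64107*sqrt(11)/ 770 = 2055.04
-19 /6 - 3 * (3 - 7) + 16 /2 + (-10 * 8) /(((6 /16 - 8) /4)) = 21521 /366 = 58.80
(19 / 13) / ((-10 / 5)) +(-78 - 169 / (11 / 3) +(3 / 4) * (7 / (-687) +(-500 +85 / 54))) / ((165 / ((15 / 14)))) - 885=-46111672261 / 51871248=-888.96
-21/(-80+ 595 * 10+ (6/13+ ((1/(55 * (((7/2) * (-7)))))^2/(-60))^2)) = -3240262862352140625/905801833711596937513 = -0.00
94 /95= 0.99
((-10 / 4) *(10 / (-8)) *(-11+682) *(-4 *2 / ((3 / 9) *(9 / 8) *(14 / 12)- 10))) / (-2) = -134200 / 153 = -877.12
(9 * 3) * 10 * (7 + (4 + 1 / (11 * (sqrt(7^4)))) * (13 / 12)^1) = 3299265 / 1078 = 3060.54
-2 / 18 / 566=-1 / 5094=-0.00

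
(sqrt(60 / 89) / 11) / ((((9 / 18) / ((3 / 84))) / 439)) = 439 * sqrt(1335) / 6853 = 2.34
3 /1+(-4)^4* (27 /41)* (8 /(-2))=-27525 /41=-671.34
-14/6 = -7/3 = -2.33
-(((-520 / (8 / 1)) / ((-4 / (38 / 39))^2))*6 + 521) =-38833 / 78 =-497.86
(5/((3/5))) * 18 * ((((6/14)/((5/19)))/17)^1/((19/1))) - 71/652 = 50231/77588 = 0.65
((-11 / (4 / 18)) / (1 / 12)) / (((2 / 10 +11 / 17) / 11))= -30855 / 4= -7713.75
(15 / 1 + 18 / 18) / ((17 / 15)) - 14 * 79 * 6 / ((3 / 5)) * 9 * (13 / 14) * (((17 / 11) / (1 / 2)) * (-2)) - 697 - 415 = 106643776 / 187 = 570287.57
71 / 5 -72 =-289 / 5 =-57.80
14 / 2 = 7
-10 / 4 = -2.50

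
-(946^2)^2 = -800874647056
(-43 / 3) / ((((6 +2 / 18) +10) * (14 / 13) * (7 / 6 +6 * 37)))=-387 / 104545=-0.00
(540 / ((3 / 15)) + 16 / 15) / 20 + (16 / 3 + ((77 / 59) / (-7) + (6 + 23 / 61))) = 146.58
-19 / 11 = -1.73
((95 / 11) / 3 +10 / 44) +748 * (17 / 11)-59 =72607 / 66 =1100.11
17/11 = 1.55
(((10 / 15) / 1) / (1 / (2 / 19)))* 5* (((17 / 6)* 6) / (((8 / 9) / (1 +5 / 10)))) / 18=0.56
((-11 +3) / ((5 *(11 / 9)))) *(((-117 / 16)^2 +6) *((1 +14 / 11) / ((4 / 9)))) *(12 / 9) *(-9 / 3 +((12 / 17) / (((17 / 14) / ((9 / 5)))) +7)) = -749389725 / 279752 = -2678.76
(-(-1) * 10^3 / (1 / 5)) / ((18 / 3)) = 2500 / 3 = 833.33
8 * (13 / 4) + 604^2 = 364842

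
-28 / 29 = -0.97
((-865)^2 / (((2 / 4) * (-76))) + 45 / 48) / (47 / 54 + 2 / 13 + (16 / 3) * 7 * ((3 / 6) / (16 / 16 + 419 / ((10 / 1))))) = -23110073415 / 1712888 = -13491.88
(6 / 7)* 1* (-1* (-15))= 90 / 7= 12.86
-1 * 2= -2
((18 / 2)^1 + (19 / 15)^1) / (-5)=-154 / 75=-2.05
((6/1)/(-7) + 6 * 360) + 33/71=1073325/497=2159.61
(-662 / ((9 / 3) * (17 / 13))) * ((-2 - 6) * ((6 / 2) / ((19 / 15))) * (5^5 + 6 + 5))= 3238609920 / 323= 10026656.10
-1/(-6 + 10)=-1/4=-0.25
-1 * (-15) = 15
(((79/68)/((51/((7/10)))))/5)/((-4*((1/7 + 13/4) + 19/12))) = -3871/24160400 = -0.00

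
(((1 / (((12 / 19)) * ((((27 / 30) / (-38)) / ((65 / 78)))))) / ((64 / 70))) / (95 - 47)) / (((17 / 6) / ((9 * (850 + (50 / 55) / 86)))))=-126999123125 / 37052928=-3427.51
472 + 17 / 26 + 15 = 12679 / 26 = 487.65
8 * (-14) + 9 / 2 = -215 / 2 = -107.50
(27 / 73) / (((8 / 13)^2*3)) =1521 / 4672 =0.33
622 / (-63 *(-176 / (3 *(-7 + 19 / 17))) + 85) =-15550 / 13583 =-1.14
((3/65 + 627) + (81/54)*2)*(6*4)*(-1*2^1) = -1965744/65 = -30242.22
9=9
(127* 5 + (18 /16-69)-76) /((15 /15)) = 3929 /8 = 491.12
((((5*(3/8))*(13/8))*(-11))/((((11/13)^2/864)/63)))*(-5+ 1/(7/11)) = 96096780/11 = 8736070.91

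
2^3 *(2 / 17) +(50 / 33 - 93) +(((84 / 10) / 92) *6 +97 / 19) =-104057603 / 1225785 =-84.89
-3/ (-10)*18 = 27/ 5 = 5.40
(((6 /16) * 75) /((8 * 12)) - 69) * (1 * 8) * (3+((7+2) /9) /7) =-193479 /112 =-1727.49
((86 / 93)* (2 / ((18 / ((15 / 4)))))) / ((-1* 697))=-215 / 388926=-0.00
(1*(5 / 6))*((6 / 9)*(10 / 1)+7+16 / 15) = 12.28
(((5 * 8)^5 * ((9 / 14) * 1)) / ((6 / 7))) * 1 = 76800000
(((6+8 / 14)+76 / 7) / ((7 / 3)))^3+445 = 101381701 / 117649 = 861.73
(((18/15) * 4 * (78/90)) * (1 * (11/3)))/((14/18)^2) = 30888/1225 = 25.21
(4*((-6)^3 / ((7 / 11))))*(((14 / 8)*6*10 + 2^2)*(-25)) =25898400 / 7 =3699771.43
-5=-5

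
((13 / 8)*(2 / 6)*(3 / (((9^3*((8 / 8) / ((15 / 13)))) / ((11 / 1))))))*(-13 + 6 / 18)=-1045 / 2916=-0.36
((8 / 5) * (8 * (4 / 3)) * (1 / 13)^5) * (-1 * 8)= -2048 / 5569395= -0.00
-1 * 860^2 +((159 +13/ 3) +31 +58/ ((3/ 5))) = -739309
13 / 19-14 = -253 / 19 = -13.32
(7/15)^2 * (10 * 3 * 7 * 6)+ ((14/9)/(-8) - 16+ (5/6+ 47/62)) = 1449667/5580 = 259.80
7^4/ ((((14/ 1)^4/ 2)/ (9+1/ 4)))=37/ 32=1.16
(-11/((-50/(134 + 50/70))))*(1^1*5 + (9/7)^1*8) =1109911/2450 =453.02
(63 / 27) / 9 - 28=-749 / 27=-27.74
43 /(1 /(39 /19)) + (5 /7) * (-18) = 10029 /133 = 75.41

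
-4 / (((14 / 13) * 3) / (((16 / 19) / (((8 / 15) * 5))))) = -52 / 133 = -0.39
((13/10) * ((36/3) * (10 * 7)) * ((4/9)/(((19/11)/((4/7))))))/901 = 9152/51357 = 0.18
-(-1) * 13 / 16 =13 / 16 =0.81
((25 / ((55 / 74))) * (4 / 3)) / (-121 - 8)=-1480 / 4257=-0.35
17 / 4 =4.25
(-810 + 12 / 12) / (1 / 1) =-809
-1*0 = 0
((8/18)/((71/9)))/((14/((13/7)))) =26/3479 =0.01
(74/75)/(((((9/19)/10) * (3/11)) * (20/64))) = 244.40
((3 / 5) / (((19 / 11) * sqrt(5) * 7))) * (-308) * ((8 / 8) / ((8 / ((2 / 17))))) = -0.10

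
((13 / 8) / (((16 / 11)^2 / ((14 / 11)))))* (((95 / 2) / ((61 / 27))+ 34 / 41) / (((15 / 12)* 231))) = 1421069 / 19207680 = 0.07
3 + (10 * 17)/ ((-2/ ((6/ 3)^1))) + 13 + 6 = -148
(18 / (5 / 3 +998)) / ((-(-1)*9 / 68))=408 / 2999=0.14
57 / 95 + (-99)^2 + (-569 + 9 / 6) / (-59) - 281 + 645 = 6003379 / 590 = 10175.22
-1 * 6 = -6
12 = 12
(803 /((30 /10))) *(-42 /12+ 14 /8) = -5621 /12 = -468.42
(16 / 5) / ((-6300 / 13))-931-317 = -9828052 / 7875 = -1248.01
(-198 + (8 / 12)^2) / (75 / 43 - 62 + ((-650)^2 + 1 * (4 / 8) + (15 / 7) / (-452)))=-241900456 / 517264555113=-0.00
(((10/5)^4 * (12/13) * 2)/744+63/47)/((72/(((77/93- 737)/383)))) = -223714678/6071935311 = -0.04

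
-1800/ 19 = -94.74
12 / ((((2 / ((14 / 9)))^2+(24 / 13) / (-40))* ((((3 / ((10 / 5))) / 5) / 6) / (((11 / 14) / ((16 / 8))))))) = 58.68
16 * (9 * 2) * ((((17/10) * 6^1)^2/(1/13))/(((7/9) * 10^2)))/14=10955412/30625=357.73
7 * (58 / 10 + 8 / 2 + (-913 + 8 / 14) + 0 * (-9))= -31592 / 5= -6318.40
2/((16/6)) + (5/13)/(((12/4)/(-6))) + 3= 155/52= 2.98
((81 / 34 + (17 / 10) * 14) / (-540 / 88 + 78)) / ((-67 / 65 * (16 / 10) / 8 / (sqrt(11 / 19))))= -3182465 * sqrt(209) / 34214421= -1.34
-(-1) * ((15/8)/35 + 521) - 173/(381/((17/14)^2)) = 77720399/149352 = 520.38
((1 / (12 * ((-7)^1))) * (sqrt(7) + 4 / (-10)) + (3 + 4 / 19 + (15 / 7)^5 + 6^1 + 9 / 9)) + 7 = 597766039 / 9579990 - sqrt(7) / 84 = 62.37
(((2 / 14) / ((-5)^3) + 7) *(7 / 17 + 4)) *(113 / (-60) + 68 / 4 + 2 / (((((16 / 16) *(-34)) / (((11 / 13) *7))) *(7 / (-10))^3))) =498.13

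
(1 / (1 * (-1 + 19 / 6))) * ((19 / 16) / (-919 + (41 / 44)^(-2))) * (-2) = 31939 / 26743652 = 0.00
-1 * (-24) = 24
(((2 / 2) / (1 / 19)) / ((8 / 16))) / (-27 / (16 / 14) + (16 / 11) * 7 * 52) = 3344 / 44513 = 0.08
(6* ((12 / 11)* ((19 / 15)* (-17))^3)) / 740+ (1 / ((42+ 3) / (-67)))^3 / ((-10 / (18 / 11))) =-1808578187 / 20604375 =-87.78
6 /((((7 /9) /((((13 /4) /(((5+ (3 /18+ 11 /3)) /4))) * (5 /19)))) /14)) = 42120 /1007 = 41.83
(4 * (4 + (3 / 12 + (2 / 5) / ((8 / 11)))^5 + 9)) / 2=83298 / 3125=26.66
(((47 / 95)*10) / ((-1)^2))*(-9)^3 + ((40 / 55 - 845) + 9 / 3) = -929612 / 209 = -4447.90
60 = 60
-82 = -82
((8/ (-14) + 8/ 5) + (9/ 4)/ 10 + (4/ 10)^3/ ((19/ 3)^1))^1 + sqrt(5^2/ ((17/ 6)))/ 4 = 2.01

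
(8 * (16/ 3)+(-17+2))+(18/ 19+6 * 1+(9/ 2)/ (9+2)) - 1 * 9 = 32633/ 1254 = 26.02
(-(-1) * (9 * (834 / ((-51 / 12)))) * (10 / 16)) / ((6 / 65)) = -406575 / 34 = -11958.09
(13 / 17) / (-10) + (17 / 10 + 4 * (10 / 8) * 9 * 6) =23088 / 85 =271.62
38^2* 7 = 10108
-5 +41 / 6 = 11 / 6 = 1.83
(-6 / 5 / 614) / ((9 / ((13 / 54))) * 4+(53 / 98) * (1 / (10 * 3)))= -22932 / 1754827043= -0.00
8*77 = 616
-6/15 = -2/5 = -0.40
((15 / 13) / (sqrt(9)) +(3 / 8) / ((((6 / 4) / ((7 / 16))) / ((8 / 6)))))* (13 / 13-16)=-1655 / 208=-7.96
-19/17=-1.12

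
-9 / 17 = -0.53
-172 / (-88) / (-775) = -43 / 17050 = -0.00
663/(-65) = -51/5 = -10.20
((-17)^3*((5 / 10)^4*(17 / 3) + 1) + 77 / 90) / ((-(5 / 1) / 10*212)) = 4789559 / 76320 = 62.76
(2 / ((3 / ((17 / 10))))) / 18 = 17 / 270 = 0.06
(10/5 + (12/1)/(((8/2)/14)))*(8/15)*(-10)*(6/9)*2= -2816/9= -312.89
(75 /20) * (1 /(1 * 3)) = 5 /4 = 1.25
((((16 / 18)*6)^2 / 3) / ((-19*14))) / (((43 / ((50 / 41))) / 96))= -204800 / 2110311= -0.10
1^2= 1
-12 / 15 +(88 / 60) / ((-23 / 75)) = -642 / 115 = -5.58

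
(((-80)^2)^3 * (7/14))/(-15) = -26214400000/3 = -8738133333.33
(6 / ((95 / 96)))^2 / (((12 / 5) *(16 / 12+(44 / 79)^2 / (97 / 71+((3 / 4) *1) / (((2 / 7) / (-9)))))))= 1636173312768 / 140934809735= 11.61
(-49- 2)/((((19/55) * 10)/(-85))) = 47685/38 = 1254.87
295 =295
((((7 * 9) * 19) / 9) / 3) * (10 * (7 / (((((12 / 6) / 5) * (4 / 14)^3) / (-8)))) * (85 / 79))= -2863217.83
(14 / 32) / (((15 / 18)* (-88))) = -21 / 3520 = -0.01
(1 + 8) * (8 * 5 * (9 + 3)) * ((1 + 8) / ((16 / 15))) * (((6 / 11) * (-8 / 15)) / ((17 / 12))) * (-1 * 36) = 50388480 / 187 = 269457.11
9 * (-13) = -117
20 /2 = 10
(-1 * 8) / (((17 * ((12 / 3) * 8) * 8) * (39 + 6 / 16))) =-1 / 21420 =-0.00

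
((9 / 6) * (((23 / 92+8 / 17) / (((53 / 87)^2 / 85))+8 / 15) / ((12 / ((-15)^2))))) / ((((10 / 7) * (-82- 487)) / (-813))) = 476438506299 / 102292544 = 4657.61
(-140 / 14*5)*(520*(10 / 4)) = -65000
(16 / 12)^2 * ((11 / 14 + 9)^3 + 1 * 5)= 1723382 / 1029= 1674.81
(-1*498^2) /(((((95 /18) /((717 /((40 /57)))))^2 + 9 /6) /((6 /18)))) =-61963118381016 /1124332643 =-55111.02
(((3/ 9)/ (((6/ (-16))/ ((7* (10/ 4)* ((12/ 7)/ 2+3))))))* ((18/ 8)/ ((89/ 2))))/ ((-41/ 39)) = 10530/ 3649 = 2.89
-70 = -70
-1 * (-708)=708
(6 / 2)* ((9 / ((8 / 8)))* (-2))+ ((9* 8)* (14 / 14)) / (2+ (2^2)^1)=-42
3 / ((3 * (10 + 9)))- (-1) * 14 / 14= 20 / 19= 1.05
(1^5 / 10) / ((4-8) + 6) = 1 / 20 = 0.05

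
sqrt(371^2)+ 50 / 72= 13381 / 36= 371.69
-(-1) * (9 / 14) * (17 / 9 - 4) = -1.36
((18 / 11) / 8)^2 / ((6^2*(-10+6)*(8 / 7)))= -0.00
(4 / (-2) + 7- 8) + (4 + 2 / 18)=10 / 9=1.11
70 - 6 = 64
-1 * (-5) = 5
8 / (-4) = -2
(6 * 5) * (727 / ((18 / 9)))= 10905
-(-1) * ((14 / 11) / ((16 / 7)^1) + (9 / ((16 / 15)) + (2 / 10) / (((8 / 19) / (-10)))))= 747 / 176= 4.24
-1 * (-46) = 46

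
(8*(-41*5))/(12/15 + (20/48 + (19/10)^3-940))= 4920000/2795773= 1.76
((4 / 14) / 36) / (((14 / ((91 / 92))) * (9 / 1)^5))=13 / 1368992016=0.00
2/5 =0.40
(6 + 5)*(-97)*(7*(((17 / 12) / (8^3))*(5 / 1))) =-634865 / 6144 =-103.33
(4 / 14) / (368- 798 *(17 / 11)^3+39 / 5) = -13310 / 119713447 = -0.00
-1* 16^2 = -256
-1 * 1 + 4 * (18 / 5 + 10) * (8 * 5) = 2175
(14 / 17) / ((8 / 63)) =441 / 68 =6.49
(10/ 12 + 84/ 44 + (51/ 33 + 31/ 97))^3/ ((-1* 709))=-25664543546473/ 186034394296872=-0.14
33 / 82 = 0.40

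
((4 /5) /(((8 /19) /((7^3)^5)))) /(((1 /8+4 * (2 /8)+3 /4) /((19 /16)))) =1713869705089423 /300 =5712899016964.74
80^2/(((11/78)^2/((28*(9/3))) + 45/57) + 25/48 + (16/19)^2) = 147592972800/46576769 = 3168.81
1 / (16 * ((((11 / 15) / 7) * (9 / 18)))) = 105 / 88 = 1.19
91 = 91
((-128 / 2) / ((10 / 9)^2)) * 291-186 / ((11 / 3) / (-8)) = -4036896 / 275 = -14679.62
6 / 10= 3 / 5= 0.60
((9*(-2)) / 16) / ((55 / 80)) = -18 / 11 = -1.64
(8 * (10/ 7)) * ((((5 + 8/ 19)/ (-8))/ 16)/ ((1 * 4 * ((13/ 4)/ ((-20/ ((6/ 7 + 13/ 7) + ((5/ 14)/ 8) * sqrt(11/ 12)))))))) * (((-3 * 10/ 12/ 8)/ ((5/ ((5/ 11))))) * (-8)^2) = -79104000/ 158546531 + 4120000 * sqrt(33)/ 3012384089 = -0.49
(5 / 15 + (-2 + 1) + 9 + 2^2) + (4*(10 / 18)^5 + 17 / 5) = 4707688 / 295245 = 15.95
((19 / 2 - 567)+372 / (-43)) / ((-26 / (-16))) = -348.40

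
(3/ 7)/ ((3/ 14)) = 2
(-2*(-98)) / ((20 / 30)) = 294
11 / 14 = 0.79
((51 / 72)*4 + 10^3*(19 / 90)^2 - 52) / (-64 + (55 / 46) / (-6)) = 34270 / 478413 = 0.07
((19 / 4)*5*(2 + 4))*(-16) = -2280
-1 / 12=-0.08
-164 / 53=-3.09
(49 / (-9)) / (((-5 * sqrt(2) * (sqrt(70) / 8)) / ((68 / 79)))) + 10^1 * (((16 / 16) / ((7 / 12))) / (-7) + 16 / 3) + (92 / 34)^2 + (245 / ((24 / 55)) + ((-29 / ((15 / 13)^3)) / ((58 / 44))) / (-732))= 1904 * sqrt(35) / 17775 + 43358983815173 / 69969501000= 620.32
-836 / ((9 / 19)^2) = -3725.88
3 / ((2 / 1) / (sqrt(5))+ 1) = 15 - 6 * sqrt(5) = 1.58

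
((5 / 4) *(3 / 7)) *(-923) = -13845 / 28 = -494.46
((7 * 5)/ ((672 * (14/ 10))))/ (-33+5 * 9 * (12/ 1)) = 25/ 340704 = 0.00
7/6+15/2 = 26/3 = 8.67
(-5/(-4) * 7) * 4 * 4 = 140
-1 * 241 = -241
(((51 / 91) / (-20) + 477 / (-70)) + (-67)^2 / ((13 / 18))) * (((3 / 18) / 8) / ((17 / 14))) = 106.52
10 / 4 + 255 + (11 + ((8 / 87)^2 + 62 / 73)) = 297660269 / 1105074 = 269.36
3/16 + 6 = 99/16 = 6.19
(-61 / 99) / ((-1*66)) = 61 / 6534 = 0.01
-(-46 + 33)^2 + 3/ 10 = -1687/ 10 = -168.70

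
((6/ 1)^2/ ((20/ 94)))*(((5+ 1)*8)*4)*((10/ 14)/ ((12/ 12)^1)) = 162432/ 7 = 23204.57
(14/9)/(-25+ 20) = -14/45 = -0.31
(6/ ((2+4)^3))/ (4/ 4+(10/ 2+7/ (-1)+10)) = 1/ 324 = 0.00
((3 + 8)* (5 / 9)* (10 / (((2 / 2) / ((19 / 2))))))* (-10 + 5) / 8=-26125 / 72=-362.85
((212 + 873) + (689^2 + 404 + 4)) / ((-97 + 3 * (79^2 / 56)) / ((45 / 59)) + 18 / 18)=1200059280 / 786689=1525.46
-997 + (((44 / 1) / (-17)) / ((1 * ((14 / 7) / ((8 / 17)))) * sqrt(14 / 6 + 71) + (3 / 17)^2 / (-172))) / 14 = -68524569938106739 / 68730762223039 - 27179737904 * sqrt(165) / 68730762223039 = -997.01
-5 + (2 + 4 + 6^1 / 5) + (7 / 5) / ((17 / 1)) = 194 / 85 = 2.28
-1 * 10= -10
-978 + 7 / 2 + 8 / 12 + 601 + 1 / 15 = -11183 / 30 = -372.77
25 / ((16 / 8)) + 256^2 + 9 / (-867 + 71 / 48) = 5446424001 / 83090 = 65548.49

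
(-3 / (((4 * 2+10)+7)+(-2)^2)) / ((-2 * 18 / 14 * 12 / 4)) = 7 / 522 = 0.01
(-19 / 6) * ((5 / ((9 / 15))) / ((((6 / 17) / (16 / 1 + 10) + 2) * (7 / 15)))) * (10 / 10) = -104975 / 3738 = -28.08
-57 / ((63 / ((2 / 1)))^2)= -76 / 1323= -0.06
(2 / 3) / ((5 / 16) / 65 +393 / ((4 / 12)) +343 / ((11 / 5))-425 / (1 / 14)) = -4576 / 31677951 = -0.00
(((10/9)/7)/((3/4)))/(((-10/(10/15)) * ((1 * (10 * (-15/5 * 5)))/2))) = 8/42525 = 0.00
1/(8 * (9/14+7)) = 7/428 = 0.02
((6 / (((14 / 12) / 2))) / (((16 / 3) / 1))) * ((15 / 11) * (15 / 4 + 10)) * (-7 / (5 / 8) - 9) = -40905 / 56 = -730.45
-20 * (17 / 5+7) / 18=-104 / 9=-11.56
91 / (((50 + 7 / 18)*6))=0.30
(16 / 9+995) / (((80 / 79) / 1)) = 708709 / 720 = 984.32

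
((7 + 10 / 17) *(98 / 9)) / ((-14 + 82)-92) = -2107 / 612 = -3.44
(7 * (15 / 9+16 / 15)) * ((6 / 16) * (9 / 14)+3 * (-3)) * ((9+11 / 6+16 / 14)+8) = -3749491 / 1120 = -3347.76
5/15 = 1/3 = 0.33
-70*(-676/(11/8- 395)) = -120.22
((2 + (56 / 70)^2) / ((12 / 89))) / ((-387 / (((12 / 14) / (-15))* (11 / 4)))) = 10769 / 1354500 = 0.01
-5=-5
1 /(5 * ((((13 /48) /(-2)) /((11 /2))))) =-528 /65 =-8.12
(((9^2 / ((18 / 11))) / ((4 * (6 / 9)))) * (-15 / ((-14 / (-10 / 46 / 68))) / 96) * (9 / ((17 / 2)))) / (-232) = 66825 / 22107602944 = 0.00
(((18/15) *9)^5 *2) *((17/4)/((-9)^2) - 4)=-3625136208/3125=-1160043.59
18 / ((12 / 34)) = 51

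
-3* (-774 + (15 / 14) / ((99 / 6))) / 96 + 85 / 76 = 1184627 / 46816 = 25.30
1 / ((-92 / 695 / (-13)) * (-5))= -1807 / 92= -19.64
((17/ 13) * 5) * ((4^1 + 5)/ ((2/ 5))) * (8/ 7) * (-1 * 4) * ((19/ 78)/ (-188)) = 48450/ 55601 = 0.87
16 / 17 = 0.94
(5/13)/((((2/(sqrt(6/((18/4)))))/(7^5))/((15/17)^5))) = 21271359375*sqrt(3)/18458141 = 1996.03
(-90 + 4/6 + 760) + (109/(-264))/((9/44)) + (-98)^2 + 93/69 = 10274.00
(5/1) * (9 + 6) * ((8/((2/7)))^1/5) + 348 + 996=1764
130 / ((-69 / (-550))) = 71500 / 69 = 1036.23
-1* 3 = -3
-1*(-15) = 15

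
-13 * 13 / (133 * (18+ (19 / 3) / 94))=-47658 / 677635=-0.07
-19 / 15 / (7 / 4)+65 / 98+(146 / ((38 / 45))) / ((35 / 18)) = 88.86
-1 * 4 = -4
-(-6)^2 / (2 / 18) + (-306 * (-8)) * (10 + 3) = 31500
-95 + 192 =97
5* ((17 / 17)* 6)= 30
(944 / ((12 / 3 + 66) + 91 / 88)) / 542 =41536 / 1694021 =0.02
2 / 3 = 0.67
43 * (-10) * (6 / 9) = -860 / 3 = -286.67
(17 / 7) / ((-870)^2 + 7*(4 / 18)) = 153 / 47684798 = 0.00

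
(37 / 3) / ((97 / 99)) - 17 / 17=1124 / 97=11.59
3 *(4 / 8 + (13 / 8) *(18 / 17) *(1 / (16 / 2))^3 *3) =53277 / 34816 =1.53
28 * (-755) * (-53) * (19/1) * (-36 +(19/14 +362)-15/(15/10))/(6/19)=21393659615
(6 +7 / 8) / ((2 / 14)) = 385 / 8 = 48.12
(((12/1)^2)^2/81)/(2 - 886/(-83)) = 5312/263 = 20.20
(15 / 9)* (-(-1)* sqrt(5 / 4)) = 1.86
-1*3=-3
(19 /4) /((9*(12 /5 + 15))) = 95 /3132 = 0.03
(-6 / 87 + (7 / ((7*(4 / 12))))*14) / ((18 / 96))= 19456 / 87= 223.63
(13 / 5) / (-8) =-0.32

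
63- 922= -859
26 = 26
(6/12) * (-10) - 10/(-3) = -5/3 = -1.67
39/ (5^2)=39/ 25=1.56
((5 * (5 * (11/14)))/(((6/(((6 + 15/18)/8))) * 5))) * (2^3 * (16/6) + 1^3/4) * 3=83435/2304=36.21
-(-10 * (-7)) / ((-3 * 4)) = 35 / 6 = 5.83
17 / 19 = 0.89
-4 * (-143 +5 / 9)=5128 / 9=569.78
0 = 0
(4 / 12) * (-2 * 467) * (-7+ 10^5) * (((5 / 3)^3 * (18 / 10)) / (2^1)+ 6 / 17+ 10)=-23052619537 / 51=-452012147.78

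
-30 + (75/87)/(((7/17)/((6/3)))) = -25.81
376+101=477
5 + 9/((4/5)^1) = 65/4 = 16.25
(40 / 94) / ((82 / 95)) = 950 / 1927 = 0.49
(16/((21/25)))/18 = 200/189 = 1.06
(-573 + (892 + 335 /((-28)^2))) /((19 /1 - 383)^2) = 250431 /103876864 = 0.00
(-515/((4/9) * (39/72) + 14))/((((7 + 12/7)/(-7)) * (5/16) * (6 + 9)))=1453536/234545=6.20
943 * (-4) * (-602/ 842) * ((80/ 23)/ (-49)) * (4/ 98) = -1128320/ 144403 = -7.81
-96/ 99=-32/ 33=-0.97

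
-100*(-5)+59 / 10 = 5059 / 10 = 505.90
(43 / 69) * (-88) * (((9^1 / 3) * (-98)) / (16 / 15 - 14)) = -2781240 / 2231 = -1246.63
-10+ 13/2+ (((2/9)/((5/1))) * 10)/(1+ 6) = -433/126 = -3.44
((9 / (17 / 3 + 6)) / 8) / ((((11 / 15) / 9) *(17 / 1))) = 729 / 10472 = 0.07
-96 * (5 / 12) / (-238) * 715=14300 / 119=120.17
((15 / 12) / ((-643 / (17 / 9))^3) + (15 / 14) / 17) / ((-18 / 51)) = -5814086428855 / 32558900371704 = -0.18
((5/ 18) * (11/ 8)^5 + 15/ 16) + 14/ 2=5486983/ 589824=9.30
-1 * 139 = -139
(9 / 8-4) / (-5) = 23 / 40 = 0.58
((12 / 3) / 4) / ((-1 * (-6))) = 1 / 6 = 0.17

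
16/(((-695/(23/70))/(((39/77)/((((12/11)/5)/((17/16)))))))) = -5083/272440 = -0.02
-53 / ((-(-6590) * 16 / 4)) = -53 / 26360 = -0.00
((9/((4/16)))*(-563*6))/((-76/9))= 14400.95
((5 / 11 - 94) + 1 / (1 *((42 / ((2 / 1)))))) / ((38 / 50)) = -539950 / 4389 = -123.02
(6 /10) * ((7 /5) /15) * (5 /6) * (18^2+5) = 2303 /150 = 15.35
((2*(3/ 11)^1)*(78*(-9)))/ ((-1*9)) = 468/ 11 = 42.55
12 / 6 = 2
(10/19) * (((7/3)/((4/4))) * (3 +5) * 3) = 560/19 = 29.47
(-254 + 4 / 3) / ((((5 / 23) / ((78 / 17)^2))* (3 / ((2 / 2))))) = -11785384 / 1445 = -8155.98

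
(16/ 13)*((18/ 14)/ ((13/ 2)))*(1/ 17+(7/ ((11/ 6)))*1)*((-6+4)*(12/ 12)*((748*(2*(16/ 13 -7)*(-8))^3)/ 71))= -2886451200000000/ 184532621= -15641956.33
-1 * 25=-25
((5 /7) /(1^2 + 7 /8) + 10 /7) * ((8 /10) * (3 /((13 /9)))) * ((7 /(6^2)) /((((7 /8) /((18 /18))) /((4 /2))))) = 608 /455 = 1.34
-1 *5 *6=-30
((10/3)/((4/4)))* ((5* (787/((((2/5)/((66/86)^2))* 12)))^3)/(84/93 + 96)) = 752895208021628615625/4861279897394176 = 154875.92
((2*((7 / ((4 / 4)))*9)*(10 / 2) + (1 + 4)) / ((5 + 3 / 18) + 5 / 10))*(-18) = -34290 / 17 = -2017.06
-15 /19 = -0.79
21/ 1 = 21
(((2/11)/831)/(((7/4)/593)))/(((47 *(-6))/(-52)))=123344/9022167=0.01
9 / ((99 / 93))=93 / 11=8.45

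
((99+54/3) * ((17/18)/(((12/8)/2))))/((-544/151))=-1963/48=-40.90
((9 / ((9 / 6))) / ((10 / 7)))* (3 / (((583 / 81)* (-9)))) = -567 / 2915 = -0.19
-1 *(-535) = 535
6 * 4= 24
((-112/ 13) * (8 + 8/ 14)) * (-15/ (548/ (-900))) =-3240000/ 1781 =-1819.20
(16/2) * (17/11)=12.36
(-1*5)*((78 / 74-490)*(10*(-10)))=-9045500 / 37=-244472.97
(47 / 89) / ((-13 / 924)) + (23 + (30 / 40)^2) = -258659 / 18512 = -13.97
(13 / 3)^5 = 371293 / 243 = 1527.95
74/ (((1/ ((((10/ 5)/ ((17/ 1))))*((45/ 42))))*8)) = 555/ 476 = 1.17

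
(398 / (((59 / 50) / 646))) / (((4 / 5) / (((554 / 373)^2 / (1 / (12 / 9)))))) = 19727639732000 / 24625833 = 801095.33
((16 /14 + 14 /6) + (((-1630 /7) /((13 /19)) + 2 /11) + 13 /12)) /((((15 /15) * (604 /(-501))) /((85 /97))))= 57221279965 /234586352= 243.92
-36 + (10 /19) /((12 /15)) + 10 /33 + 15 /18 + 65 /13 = -6104 /209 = -29.21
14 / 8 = 7 / 4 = 1.75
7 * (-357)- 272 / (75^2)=-14057147 / 5625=-2499.05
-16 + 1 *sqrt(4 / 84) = -16 + sqrt(21) / 21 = -15.78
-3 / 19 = -0.16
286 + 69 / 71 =20375 / 71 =286.97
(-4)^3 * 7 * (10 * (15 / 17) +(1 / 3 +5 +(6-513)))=11260480 / 51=220793.73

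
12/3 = 4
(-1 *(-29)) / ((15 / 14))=406 / 15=27.07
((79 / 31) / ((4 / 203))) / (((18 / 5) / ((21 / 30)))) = 112259 / 4464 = 25.15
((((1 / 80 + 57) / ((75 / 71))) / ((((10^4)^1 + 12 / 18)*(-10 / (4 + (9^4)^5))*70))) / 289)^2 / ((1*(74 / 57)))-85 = 35340449291422690015589924006420701283506589094217 / 436158038830253734400000000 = 81026706251255570267291.88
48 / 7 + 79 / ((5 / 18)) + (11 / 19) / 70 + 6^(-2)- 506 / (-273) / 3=10094283 / 34580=291.91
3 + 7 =10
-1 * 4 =-4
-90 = -90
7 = 7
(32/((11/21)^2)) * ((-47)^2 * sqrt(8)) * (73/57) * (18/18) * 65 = 98611880640 * sqrt(2)/2299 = 60660399.74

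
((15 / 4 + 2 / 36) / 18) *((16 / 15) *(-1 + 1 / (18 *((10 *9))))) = -221803 / 984150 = -0.23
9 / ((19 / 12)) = 108 / 19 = 5.68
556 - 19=537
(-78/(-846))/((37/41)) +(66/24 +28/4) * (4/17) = 212524/88689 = 2.40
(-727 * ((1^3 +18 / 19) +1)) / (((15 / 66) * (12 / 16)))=-3582656 / 285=-12570.72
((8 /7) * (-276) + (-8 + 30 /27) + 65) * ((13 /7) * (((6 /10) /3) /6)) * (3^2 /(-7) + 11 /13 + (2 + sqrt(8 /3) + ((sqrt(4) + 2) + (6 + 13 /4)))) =-9710389 /41160 -210743 * sqrt(6) /19845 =-261.93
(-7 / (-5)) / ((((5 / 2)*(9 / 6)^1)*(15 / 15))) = 28 / 75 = 0.37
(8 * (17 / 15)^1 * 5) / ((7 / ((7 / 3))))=136 / 9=15.11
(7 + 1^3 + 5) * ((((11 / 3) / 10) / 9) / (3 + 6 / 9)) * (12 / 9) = 26 / 135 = 0.19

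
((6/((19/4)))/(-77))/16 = -3/2926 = -0.00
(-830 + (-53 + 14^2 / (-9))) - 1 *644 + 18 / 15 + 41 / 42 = -974359 / 630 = -1546.60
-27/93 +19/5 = 544/155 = 3.51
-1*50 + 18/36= -99/2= -49.50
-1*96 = -96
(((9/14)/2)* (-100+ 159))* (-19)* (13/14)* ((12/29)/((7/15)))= -5902065/19894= -296.68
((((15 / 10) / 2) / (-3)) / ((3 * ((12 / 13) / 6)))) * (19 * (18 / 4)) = -741 / 16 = -46.31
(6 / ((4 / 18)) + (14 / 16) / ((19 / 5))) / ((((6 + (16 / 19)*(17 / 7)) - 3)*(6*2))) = 28973 / 64416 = 0.45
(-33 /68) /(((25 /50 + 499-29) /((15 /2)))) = -495 /63988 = -0.01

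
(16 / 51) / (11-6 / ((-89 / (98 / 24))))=2848 / 102357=0.03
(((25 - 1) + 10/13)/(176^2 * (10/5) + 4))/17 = 161/6846138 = 0.00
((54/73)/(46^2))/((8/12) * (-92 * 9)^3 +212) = -27/29228601476504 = -0.00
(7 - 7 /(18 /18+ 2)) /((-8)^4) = 7 /6144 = 0.00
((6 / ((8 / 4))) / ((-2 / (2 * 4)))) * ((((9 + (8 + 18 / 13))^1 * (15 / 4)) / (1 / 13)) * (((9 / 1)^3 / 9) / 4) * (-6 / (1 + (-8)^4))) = 318.95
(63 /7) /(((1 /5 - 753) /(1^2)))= -45 /3764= -0.01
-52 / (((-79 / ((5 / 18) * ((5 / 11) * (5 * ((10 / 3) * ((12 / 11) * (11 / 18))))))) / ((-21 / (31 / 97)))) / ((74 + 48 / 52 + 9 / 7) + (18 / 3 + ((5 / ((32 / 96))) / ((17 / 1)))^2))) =-1058504740000 / 210205017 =-5035.58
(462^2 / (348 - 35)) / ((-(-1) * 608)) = 53361 / 47576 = 1.12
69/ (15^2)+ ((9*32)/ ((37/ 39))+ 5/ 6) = 563709/ 1850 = 304.71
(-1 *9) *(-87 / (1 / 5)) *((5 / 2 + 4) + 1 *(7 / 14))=27405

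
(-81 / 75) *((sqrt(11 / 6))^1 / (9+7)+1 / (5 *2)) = -27 / 250 - 9 *sqrt(66) / 800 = -0.20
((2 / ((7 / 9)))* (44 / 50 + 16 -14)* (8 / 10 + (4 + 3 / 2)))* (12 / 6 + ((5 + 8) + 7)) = 128304 / 125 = 1026.43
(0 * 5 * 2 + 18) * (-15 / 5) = -54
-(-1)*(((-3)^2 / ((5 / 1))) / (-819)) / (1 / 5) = -1 / 91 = -0.01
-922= -922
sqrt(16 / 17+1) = sqrt(561) / 17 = 1.39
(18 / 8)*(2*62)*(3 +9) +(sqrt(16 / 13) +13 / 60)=4*sqrt(13) / 13 +200893 / 60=3349.33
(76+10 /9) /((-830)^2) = 347 /3100050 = 0.00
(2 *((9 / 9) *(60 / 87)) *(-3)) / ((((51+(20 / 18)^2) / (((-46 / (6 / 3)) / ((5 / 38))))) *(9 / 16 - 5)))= -27184896 / 8711629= -3.12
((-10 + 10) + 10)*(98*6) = 5880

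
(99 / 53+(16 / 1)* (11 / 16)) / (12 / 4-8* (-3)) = 682 / 1431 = 0.48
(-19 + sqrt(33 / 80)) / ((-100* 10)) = 19 / 1000 - sqrt(165) / 20000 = 0.02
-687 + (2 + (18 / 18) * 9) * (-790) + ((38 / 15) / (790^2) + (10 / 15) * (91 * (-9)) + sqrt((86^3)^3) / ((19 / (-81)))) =-4430766096 * sqrt(86) / 19 - 46447082231 / 4680750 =-2162601208.11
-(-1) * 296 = 296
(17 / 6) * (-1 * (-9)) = 51 / 2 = 25.50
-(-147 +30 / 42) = 1024 / 7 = 146.29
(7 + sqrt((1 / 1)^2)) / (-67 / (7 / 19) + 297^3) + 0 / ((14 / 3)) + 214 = 19622220494 / 91692619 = 214.00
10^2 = 100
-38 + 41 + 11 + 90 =104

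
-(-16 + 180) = -164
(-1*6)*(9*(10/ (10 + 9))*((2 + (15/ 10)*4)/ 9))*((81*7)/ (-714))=6480/ 323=20.06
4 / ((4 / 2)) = 2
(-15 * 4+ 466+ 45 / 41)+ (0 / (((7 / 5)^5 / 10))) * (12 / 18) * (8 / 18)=407.10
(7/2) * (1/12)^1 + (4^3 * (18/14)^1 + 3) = 14377/168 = 85.58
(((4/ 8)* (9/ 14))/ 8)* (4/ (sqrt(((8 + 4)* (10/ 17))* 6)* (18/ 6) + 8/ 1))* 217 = -4743/ 5392 + 2511* sqrt(85)/ 10784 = 1.27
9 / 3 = 3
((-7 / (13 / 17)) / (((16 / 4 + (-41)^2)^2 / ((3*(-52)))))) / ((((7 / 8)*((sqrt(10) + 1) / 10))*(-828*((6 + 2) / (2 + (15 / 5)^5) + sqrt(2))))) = -13328 / (7836261*(1 + sqrt(10))*(8 + 245*sqrt(2))) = -0.00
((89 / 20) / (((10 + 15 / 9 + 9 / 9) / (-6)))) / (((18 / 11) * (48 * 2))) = -979 / 72960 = -0.01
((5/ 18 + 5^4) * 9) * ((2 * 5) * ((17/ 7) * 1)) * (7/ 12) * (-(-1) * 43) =41137025/ 12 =3428085.42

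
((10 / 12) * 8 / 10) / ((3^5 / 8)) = 16 / 729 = 0.02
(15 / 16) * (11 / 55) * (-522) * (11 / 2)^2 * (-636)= 15064137 / 8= 1883017.12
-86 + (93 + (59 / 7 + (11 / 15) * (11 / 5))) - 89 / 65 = 106966 / 6825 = 15.67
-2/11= -0.18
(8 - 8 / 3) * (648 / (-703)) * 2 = -6912 / 703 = -9.83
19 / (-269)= -19 / 269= -0.07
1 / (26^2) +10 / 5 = 1353 / 676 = 2.00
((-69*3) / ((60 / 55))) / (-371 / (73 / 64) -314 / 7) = 387849 / 756520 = 0.51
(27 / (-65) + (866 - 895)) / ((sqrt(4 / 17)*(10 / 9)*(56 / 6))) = -5.85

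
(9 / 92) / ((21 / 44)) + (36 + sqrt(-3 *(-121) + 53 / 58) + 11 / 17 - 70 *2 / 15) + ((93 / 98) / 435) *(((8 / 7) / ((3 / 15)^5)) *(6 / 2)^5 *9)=17086.15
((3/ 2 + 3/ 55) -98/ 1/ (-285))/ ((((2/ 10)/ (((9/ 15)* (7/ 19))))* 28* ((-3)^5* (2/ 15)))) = -11903/ 5146416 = -0.00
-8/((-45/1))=8/45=0.18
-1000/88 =-125/11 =-11.36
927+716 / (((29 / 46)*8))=31000 / 29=1068.97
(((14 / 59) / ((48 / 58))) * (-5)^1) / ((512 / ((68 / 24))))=-17255 / 2174976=-0.01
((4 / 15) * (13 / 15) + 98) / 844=0.12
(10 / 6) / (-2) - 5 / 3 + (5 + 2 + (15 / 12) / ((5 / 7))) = 25 / 4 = 6.25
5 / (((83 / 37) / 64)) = 11840 / 83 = 142.65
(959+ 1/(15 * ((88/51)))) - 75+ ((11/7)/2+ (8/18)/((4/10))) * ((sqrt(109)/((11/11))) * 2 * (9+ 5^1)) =478 * sqrt(109)/9+ 388977/440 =1438.53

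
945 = 945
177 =177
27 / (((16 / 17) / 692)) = 19851.75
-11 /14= -0.79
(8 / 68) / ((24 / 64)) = 16 / 51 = 0.31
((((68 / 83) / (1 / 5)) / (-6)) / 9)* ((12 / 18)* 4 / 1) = -1360 / 6723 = -0.20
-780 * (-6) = 4680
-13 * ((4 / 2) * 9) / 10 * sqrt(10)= -117 * sqrt(10) / 5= -74.00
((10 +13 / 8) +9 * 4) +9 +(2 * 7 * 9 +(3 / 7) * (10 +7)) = 10635 / 56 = 189.91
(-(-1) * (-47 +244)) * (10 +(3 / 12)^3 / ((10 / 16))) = 78997 / 40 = 1974.92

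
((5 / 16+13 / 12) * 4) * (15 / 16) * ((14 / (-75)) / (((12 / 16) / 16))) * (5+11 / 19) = -99428 / 855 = -116.29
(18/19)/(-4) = -9/38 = -0.24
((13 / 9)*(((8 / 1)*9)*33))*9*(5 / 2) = 77220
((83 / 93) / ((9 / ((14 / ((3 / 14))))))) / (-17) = -0.38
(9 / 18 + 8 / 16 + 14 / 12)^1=13 / 6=2.17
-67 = -67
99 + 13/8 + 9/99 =8863/88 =100.72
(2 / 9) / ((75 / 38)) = 76 / 675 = 0.11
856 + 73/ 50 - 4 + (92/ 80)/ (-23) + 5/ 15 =256123/ 300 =853.74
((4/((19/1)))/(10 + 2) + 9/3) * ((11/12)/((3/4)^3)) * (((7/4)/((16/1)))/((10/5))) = 0.36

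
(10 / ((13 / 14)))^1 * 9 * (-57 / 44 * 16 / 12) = -167.41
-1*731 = -731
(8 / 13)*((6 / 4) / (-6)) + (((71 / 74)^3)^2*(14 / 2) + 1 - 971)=-2059315128262901 / 2134684372288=-964.69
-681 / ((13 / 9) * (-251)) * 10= 61290 / 3263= 18.78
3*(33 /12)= 33 /4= 8.25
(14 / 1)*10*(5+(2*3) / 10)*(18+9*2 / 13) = 197568 / 13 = 15197.54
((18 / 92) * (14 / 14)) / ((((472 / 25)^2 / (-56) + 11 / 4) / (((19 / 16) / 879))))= -83125 / 1136950168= -0.00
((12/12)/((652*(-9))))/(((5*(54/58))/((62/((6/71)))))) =-63829/2376540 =-0.03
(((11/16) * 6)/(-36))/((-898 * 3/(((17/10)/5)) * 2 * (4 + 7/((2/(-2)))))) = -187/77587200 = -0.00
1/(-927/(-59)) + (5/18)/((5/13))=1457/1854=0.79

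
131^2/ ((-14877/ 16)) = -274576/ 14877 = -18.46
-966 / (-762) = 161 / 127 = 1.27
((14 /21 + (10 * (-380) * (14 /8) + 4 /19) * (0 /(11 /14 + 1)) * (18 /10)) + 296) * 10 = 8900 /3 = 2966.67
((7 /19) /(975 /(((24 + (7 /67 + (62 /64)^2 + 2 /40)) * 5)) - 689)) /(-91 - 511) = 8607887 /9581680154462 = 0.00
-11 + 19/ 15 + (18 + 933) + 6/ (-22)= 155264/ 165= 940.99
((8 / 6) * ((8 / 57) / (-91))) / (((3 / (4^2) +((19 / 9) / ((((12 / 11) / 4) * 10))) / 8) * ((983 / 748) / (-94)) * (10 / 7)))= 26999808 / 74539907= 0.36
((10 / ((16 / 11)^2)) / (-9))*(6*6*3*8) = -1815 / 4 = -453.75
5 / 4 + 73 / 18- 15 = -349 / 36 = -9.69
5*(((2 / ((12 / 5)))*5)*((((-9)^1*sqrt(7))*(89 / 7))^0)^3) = 125 / 6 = 20.83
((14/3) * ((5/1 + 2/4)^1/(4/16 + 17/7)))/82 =1078/9225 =0.12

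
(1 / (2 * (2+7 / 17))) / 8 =17 / 656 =0.03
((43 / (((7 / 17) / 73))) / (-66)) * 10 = -266815 / 231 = -1155.04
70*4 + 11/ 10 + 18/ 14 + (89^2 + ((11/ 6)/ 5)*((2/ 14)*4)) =344551/ 42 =8203.60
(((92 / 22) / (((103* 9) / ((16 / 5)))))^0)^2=1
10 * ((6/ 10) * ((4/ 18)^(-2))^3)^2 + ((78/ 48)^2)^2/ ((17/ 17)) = 5083731799463/ 20480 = 248229091.77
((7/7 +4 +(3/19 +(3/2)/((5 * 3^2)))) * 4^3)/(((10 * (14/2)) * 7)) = 47344/69825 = 0.68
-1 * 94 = -94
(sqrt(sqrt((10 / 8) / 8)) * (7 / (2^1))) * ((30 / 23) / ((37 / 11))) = 1155 * 2^(3 / 4) * 5^(1 / 4) / 3404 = 0.85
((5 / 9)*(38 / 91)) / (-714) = -95 / 292383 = -0.00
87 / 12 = 29 / 4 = 7.25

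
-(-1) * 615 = 615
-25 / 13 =-1.92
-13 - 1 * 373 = -386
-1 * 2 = -2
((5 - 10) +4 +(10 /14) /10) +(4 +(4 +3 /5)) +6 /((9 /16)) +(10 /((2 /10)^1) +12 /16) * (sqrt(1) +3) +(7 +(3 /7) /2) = 23998 /105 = 228.55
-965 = -965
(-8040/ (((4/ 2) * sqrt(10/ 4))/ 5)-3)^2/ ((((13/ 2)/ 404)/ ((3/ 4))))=14616720 * sqrt(10)/ 13 + 97932029454/ 13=7536788583.16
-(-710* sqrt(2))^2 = -1008200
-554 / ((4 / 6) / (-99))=82269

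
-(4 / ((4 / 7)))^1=-7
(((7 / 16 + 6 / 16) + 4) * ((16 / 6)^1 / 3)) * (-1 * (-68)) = 2618 / 9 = 290.89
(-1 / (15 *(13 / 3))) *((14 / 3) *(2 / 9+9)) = -1162 / 1755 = -0.66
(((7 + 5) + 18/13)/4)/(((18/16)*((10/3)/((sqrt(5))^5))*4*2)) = 145*sqrt(5)/52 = 6.24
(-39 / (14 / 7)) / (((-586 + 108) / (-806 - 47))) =-33267 / 956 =-34.80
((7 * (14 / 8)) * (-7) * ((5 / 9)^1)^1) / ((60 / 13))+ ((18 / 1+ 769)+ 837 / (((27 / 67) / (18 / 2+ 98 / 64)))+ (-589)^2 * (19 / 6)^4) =90480892301 / 2592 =34907751.66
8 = 8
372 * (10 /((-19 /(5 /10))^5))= -465 /9904396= -0.00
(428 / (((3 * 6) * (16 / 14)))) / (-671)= -749 / 24156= -0.03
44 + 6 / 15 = 222 / 5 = 44.40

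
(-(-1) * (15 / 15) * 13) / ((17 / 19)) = 14.53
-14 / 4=-3.50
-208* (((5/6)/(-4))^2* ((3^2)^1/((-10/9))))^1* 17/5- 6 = 1941/8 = 242.62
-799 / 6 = -133.17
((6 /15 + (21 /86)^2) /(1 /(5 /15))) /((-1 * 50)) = -16997 /5547000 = -0.00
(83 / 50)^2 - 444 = -441.24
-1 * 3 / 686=-3 / 686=-0.00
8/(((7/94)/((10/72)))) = 940/63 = 14.92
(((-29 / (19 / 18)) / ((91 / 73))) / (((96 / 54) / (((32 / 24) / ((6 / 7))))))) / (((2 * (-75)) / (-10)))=-6351 / 4940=-1.29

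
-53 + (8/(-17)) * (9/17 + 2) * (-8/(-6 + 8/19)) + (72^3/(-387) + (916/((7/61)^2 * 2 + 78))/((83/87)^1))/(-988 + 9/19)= -53.74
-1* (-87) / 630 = 29 / 210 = 0.14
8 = 8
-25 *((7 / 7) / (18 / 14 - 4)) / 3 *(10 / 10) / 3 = 175 / 171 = 1.02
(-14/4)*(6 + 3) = -63/2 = -31.50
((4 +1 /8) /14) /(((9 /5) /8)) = 55 /42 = 1.31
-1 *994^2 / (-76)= 247009 / 19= 13000.47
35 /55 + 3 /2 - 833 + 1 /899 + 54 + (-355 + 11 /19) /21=-894819295 /1127346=-793.74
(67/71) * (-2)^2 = 268/71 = 3.77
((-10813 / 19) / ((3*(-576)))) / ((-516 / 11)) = -118943 / 16941312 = -0.01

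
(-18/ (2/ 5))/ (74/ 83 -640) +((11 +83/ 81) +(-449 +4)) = -206674859/ 477414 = -432.90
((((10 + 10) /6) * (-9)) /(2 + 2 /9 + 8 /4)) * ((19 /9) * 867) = -13005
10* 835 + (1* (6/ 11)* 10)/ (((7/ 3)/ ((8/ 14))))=4501370/ 539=8351.34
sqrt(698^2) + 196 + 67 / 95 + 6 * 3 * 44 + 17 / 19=8438 / 5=1687.60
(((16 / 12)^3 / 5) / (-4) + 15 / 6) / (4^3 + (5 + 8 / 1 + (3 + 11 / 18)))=643 / 21765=0.03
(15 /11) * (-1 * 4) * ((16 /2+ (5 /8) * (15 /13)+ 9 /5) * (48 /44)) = -98478 /1573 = -62.61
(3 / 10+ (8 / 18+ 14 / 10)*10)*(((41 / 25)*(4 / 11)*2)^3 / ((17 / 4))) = 119060200448 / 15909609375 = 7.48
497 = 497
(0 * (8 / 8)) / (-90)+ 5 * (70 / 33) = 350 / 33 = 10.61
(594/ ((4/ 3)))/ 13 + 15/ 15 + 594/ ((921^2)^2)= 24436786377323/ 692864172078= 35.27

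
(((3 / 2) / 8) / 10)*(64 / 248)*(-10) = -3 / 62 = -0.05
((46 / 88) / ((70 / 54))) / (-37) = -621 / 56980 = -0.01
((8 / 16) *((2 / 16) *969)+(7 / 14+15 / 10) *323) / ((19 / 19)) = 11305 / 16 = 706.56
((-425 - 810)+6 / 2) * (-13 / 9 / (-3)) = -16016 / 27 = -593.19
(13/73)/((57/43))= 559/4161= 0.13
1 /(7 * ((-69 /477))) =-159 /161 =-0.99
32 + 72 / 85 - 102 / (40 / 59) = -7997 / 68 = -117.60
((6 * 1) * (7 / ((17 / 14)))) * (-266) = -156408 / 17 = -9200.47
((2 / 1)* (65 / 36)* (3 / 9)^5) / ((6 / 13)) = 845 / 26244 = 0.03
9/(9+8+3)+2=49/20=2.45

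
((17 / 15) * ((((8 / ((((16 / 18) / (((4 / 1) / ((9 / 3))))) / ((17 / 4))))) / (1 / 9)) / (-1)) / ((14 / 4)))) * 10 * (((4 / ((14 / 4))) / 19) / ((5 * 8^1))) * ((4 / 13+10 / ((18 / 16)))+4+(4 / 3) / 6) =-362984 / 12103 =-29.99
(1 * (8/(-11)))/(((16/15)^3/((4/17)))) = -3375/23936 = -0.14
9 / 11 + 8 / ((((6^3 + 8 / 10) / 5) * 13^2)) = 412741 / 503789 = 0.82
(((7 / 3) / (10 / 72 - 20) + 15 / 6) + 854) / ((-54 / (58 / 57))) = -11838061 / 733590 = -16.14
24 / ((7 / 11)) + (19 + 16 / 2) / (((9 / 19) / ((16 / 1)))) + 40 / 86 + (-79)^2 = 2164545 / 301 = 7191.18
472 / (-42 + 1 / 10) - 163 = -73017 / 419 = -174.26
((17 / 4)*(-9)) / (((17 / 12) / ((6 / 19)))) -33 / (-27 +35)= -1923 / 152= -12.65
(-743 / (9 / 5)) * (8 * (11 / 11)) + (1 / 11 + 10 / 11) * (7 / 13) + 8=-385361 / 117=-3293.68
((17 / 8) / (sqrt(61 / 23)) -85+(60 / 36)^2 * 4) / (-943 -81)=665 / 9216 -17 * sqrt(1403) / 499712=0.07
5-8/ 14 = 31/ 7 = 4.43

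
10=10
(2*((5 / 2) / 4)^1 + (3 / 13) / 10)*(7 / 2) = 2317 / 520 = 4.46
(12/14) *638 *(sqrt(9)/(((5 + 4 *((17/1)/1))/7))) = 157.32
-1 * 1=-1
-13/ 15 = -0.87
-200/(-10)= 20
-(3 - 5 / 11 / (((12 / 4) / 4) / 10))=101 / 33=3.06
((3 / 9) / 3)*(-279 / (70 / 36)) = -558 / 35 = -15.94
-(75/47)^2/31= -5625/68479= -0.08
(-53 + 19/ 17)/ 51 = -1.02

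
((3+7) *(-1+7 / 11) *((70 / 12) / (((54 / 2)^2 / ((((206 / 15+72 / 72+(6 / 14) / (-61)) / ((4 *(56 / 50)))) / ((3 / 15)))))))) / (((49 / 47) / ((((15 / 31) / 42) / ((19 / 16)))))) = -27707087500 / 6225869493459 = -0.00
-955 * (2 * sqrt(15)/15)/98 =-191 * sqrt(15)/147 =-5.03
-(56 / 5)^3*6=-1053696 / 125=-8429.57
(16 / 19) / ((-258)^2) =4 / 316179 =0.00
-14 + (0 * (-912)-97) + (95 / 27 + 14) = -2524 / 27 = -93.48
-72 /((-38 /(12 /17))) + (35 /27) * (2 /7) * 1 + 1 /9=15863 /8721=1.82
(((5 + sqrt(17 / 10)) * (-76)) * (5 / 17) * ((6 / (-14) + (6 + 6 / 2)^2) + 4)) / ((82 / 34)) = -4941.16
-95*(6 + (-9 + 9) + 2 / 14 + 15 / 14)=-9595 / 14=-685.36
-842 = -842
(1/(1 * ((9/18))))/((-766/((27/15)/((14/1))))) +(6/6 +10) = 294901/26810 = 11.00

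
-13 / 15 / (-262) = 13 / 3930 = 0.00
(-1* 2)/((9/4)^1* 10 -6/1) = -4/33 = -0.12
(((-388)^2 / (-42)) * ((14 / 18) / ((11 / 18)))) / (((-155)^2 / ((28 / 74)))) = -2107616 / 29334525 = -0.07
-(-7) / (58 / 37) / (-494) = -0.01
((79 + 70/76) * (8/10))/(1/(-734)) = -4458316/95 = -46929.64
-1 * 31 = -31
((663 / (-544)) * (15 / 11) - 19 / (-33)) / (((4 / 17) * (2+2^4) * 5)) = -19499 / 380160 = -0.05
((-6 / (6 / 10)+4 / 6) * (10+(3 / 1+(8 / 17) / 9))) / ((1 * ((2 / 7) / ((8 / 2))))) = -782824 / 459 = -1705.50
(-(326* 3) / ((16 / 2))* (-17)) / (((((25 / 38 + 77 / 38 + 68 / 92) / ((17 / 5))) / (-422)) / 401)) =-307373233191 / 880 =-349287764.99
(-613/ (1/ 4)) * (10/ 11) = -24520/ 11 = -2229.09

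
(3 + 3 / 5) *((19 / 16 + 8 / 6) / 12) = 121 / 160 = 0.76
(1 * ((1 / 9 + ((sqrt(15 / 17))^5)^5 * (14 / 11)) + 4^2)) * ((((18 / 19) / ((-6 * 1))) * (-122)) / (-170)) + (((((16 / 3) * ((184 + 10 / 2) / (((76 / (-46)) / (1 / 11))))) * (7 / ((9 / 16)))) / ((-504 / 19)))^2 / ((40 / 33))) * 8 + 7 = 2145837578 / 479655 -66482023535156250 * sqrt(255) / 35190965750914794161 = 4473.68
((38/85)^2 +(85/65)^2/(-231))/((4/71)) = 3854184661/1128227100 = 3.42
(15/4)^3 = 3375/64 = 52.73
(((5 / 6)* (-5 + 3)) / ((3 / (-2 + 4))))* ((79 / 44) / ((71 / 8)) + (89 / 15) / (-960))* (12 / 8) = -0.33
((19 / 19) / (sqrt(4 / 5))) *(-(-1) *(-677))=-677 *sqrt(5) / 2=-756.91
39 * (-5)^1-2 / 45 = -8777 / 45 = -195.04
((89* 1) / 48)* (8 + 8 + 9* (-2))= -89 / 24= -3.71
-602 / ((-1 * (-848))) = -301 / 424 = -0.71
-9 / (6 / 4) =-6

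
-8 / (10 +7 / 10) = -80 / 107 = -0.75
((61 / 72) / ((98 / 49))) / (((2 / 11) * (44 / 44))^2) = 7381 / 576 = 12.81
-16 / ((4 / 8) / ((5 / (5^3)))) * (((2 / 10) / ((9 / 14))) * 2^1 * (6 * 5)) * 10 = -238.93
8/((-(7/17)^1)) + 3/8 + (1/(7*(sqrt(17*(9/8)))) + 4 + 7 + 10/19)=-8009/1064 + 2*sqrt(34)/357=-7.49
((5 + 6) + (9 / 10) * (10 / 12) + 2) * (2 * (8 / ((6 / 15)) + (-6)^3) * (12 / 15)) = -4312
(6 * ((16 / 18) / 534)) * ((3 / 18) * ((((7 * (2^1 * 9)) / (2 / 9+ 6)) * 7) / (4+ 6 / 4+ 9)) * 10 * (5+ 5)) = 4200 / 2581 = 1.63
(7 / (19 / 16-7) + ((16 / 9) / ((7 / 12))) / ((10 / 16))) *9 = 35856 / 1085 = 33.05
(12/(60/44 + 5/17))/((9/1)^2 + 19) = 561/7750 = 0.07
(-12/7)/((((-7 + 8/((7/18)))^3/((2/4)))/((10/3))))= -196/171475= -0.00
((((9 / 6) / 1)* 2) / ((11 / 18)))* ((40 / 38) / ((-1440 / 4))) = -3 / 209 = -0.01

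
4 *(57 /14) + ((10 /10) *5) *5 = 289 /7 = 41.29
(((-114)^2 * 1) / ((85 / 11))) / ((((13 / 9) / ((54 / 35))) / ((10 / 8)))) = 17369154 / 7735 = 2245.53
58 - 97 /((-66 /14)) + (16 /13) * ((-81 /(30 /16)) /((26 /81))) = -2427859 /27885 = -87.07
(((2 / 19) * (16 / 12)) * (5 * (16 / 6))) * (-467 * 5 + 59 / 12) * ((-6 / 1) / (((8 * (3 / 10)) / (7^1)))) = 39145400 / 513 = 76306.82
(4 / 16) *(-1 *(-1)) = 1 / 4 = 0.25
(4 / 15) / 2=0.13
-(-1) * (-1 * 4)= -4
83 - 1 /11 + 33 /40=36843 /440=83.73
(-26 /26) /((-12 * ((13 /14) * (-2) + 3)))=7 /96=0.07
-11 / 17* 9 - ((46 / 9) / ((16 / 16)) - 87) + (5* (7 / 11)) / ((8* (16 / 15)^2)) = 263385739 / 3446784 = 76.41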